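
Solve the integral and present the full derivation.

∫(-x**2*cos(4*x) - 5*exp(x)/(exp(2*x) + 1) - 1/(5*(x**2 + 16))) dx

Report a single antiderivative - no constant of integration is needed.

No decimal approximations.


Step 1. Rewrite: now ∫(-x**2*cos(4*x)) dx + ∫(-5*exp(x)/(exp(2*x) + 1)) dx + ∫(-1/(5*(x**2 + 16))) dx.
Step 2. Integrate ∫(-x**2*cos(4*x)) dx by parts with u = x**2, dv = (-cos(4*x)) dx, so v = -sin(4*x)/4: now -x**2*sin(4*x)/4 + ∫(x*sin(4*x)/2) dx + ∫(-5*exp(x)/(exp(2*x) + 1)) dx + ∫(-1/(5*(x**2 + 16))) dx.
Step 3. Integrate ∫(x*sin(4*x)/2) dx by parts with u = x, dv = (sin(4*x)/2) dx, so v = -cos(4*x)/8: now -x**2*sin(4*x)/4 - x*cos(4*x)/8 + ∫(-5*exp(x)/(exp(2*x) + 1)) dx + ∫(-1/(5*(x**2 + 16))) dx + ∫(cos(4*x)/8) dx.
Step 4. Evaluate the standard form: now -x**2*sin(4*x)/4 - x*cos(4*x)/8 + sin(4*x)/32 + ∫(-5*exp(x)/(exp(2*x) + 1)) dx + ∫(-1/(5*(x**2 + 16))) dx.
Step 5. Substitute u = exp(x), turning ∫(-5*exp(x)/(exp(2*x) + 1)) dx into ∫(-5/(u**2 + 1)) du: now -x**2*sin(4*x)/4 - x*cos(4*x)/8 + sin(4*x)/32 + ∫(-5/(u**2 + 1)) du + ∫(-1/(5*(x**2 + 16))) dx.
Step 6. Evaluate the standard form: now -x**2*sin(4*x)/4 - x*cos(4*x)/8 + sin(4*x)/32 - 5*atan(u) + ∫(-1/(5*(x**2 + 16))) dx.
Step 7. Substitute back u = exp(x): now -x**2*sin(4*x)/4 - x*cos(4*x)/8 + sin(4*x)/32 - 5*atan(exp(x)) + ∫(-1/(5*(x**2 + 16))) dx.
Step 8. Evaluate the standard form: now -x**2*sin(4*x)/4 - x*cos(4*x)/8 + sin(4*x)/32 - atan(x/4)/20 - 5*atan(exp(x)).
Answer: -x**2*sin(4*x)/4 - x*cos(4*x)/8 + sin(4*x)/32 - atan(x/4)/20 - 5*atan(exp(x)).


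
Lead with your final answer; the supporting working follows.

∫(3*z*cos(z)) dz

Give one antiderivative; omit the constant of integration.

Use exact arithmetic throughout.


The answer is 3*z*sin(z) + 3*cos(z).
Step 1. Integrate ∫(3*z*cos(z)) dz by parts with u = z, dv = (3*cos(z)) dz, so v = 3*sin(z): now 3*z*sin(z) + ∫(-3*sin(z)) dz.
Step 2. Evaluate the standard form: now 3*z*sin(z) + 3*cos(z).
Answer: 3*z*sin(z) + 3*cos(z).


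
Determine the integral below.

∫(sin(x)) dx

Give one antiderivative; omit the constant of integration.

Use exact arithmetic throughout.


Answer: -cos(x).


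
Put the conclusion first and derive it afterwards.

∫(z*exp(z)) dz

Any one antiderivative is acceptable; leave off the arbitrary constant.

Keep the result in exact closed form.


The answer is z*exp(z) - exp(z).
Step 1. Integrate ∫(z*exp(z)) dz by parts with u = z, dv = (exp(z)) dz, so v = exp(z): now z*exp(z) + ∫(-exp(z)) dz.
Step 2. Evaluate the standard form: now z*exp(z) - exp(z).
Answer: z*exp(z) - exp(z).


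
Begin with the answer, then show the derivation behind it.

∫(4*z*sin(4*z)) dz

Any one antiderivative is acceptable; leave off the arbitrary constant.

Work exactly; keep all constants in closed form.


The answer is -z*cos(4*z) + sin(4*z)/4.
Step 1. Integrate ∫(4*z*sin(4*z)) dz by parts with u = z, dv = (4*sin(4*z)) dz, so v = -cos(4*z): now -z*cos(4*z) + ∫(cos(4*z)) dz.
Step 2. Evaluate the standard form: now -z*cos(4*z) + sin(4*z)/4.
Answer: -z*cos(4*z) + sin(4*z)/4.


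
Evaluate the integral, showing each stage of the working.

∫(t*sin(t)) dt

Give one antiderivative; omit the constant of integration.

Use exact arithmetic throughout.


Step 1. Integrate ∫(t*sin(t)) dt by parts with u = t, dv = (sin(t)) dt, so v = -cos(t): now -t*cos(t) + ∫(cos(t)) dt.
Step 2. Evaluate the standard form: now -t*cos(t) + sin(t).
Answer: -t*cos(t) + sin(t).


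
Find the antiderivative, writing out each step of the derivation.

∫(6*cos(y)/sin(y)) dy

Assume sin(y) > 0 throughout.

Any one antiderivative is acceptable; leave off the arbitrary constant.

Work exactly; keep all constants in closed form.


Step 1. Substitute u = sin(y), turning ∫(6*cos(y)/sin(y)) dy into ∫(6/u) du: now ∫(6/u) du.
Step 2. Evaluate the standard form [assuming u > 0]: now 6*log(u).
Step 3. Substitute back u = sin(y): now 6*log(sin(y)).
Answer: 6*log(sin(y)).


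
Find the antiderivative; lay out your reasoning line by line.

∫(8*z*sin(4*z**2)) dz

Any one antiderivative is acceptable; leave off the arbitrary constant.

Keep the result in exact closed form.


Step 1. Substitute u = z**2, turning ∫(8*z*sin(4*z**2)) dz into ∫(4*sin(4*u)) du: now ∫(4*sin(4*u)) du.
Step 2. Evaluate the standard form: now -cos(4*u).
Step 3. Substitute back u = z**2: now -cos(4*z**2).
Answer: -cos(4*z**2).


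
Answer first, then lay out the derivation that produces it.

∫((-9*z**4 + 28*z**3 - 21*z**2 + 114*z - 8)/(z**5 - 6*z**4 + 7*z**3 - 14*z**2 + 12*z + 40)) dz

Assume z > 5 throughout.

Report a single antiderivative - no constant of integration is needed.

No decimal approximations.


The answer is -4*log(z - 5) - 3*log(z - 2) - 2*log(z + 1) - atan(z/2).
Step 1. Decompose ∫((-9*z**4 + 28*z**3 - 21*z**2 + 114*z - 8)/(z**5 - 6*z**4 + 7*z**3 - 14*z**2 + 12*z + 40)) dz by partial fractions, (-9*z**4 + 28*z**3 - 21*z**2 + 114*z - 8)/(z**5 - 6*z**4 + 7*z**3 - 14*z**2 + 12*z + 40) = -2/(z**2 + 4) - 2/(z + 1) - 3/(z - 2) - 4/(z - 5): now ∫(-4/(z - 5)) dz + ∫(-3/(z - 2)) dz + ∫(-2/(z + 1)) dz + ∫(-2/(z**2 + 4)) dz.
Step 2. Evaluate the standard form [assuming z > 2]: now -3*log(z - 2) + ∫(-4/(z - 5)) dz + ∫(-2/(z + 1)) dz + ∫(-2/(z**2 + 4)) dz.
Step 3. Evaluate the standard form [assuming z > -1]: now -3*log(z - 2) - 2*log(z + 1) + ∫(-4/(z - 5)) dz + ∫(-2/(z**2 + 4)) dz.
Step 4. Evaluate the standard form [assuming z > 5]: now -4*log(z - 5) - 3*log(z - 2) - 2*log(z + 1) + ∫(-2/(z**2 + 4)) dz.
Step 5. Evaluate the standard form: now -4*log(z - 5) - 3*log(z - 2) - 2*log(z + 1) - atan(z/2).
Answer: -4*log(z - 5) - 3*log(z - 2) - 2*log(z + 1) - atan(z/2).


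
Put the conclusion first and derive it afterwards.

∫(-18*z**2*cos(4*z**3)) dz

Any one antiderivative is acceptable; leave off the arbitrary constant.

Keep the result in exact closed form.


The answer is -3*sin(4*z**3)/2.
Step 1. Substitute u = z**3, turning ∫(-18*z**2*cos(4*z**3)) dz into ∫(-6*cos(4*u)) du: now ∫(-6*cos(4*u)) du.
Step 2. Evaluate the standard form: now -3*sin(4*u)/2.
Step 3. Substitute back u = z**3: now -3*sin(4*z**3)/2.
Answer: -3*sin(4*z**3)/2.


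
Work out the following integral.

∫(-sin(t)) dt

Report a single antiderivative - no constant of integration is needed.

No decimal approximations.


Answer: cos(t).


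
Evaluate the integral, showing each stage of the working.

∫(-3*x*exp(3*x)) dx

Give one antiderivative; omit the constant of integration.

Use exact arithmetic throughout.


Step 1. Integrate ∫(-3*x*exp(3*x)) dx by parts with u = x, dv = (-3*exp(3*x)) dx, so v = -exp(3*x): now -x*exp(3*x) + ∫(exp(3*x)) dx.
Step 2. Evaluate the standard form: now -x*exp(3*x) + exp(3*x)/3.
Answer: -x*exp(3*x) + exp(3*x)/3.


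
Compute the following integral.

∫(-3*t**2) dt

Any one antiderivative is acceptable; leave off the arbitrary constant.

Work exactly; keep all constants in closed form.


Answer: -t**3.


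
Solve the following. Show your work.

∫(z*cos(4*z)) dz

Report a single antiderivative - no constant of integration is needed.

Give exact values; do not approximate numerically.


Step 1. Integrate ∫(z*cos(4*z)) dz by parts with u = z, dv = (cos(4*z)) dz, so v = sin(4*z)/4: now z*sin(4*z)/4 + ∫(-sin(4*z)/4) dz.
Step 2. Evaluate the standard form: now z*sin(4*z)/4 + cos(4*z)/16.
Answer: z*sin(4*z)/4 + cos(4*z)/16.


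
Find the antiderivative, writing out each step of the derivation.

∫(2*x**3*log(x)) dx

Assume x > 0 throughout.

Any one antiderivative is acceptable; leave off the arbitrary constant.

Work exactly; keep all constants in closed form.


Step 1. Integrate ∫(2*x**3*log(x)) dx by parts with u = log(x), dv = (2*x**3) dx, so v = x**4/2 [assuming x > 0]: now x**4*log(x)/2 + ∫(-x**3/2) dx.
Step 2. Evaluate the standard form: now x**4*log(x)/2 - x**4/8.
Answer: x**4*log(x)/2 - x**4/8.


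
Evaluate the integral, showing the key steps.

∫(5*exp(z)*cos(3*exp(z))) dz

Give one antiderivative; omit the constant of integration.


Step 1. Substitute u = exp(z), turning ∫(5*exp(z)*cos(3*exp(z))) dz into ∫(5*cos(3*u)) du: now ∫(5*cos(3*u)) du.
Step 2. Evaluate the standard form: now 5*sin(3*u)/3.
Step 3. Substitute back u = exp(z): now 5*sin(3*exp(z))/3.
Answer: 5*sin(3*exp(z))/3.


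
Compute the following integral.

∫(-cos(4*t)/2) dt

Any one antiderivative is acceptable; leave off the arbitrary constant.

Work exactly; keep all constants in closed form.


Answer: -sin(4*t)/8.


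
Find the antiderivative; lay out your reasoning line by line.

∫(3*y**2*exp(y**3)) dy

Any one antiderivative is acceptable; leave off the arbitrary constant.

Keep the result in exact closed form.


Step 1. Substitute u = y**3, turning ∫(3*y**2*exp(y**3)) dy into ∫(exp(u)) du: now ∫(exp(u)) du.
Step 2. Evaluate the standard form: now exp(u).
Step 3. Substitute back u = y**3: now exp(y**3).
Answer: exp(y**3).


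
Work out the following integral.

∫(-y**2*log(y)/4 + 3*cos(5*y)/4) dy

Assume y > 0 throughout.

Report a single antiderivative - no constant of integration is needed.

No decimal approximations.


Answer: -y**3*log(y)/12 + y**3/36 + 3*sin(5*y)/20.


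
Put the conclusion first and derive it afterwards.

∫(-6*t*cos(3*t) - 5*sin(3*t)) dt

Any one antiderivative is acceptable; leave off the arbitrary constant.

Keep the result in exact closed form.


The answer is -2*t*sin(3*t) + cos(3*t).
Step 1. Rewrite: now ∫(-6*t*cos(3*t)) dt + ∫(-5*sin(3*t)) dt.
Step 2. Evaluate the standard form: now 5*cos(3*t)/3 + ∫(-6*t*cos(3*t)) dt.
Step 3. Integrate ∫(-6*t*cos(3*t)) dt by parts with u = t, dv = (-6*cos(3*t)) dt, so v = -2*sin(3*t): now -2*t*sin(3*t) + 5*cos(3*t)/3 + ∫(2*sin(3*t)) dt.
Step 4. Evaluate the standard form: now -2*t*sin(3*t) + cos(3*t).
Answer: -2*t*sin(3*t) + cos(3*t).


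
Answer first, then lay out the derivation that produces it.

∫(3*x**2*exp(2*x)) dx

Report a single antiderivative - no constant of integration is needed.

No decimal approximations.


The answer is 3*x**2*exp(2*x)/2 - 3*x*exp(2*x)/2 + 3*exp(2*x)/4.
Step 1. Integrate ∫(3*x**2*exp(2*x)) dx by parts with u = x**2, dv = (3*exp(2*x)) dx, so v = 3*exp(2*x)/2: now 3*x**2*exp(2*x)/2 + ∫(-3*x*exp(2*x)) dx.
Step 2. Integrate ∫(-3*x*exp(2*x)) dx by parts with u = x, dv = (-3*exp(2*x)) dx, so v = -3*exp(2*x)/2: now 3*x**2*exp(2*x)/2 - 3*x*exp(2*x)/2 + ∫(3*exp(2*x)/2) dx.
Step 3. Evaluate the standard form: now 3*x**2*exp(2*x)/2 - 3*x*exp(2*x)/2 + 3*exp(2*x)/4.
Answer: 3*x**2*exp(2*x)/2 - 3*x*exp(2*x)/2 + 3*exp(2*x)/4.


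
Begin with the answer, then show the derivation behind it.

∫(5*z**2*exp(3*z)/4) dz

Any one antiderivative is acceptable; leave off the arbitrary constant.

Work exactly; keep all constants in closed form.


The answer is 5*z**2*exp(3*z)/12 - 5*z*exp(3*z)/18 + 5*exp(3*z)/54.
Step 1. Integrate ∫(5*z**2*exp(3*z)/4) dz by parts with u = z**2, dv = (5*exp(3*z)/4) dz, so v = 5*exp(3*z)/12: now 5*z**2*exp(3*z)/12 + ∫(-5*z*exp(3*z)/6) dz.
Step 2. Integrate ∫(-5*z*exp(3*z)/6) dz by parts with u = z, dv = (-5*exp(3*z)/6) dz, so v = -5*exp(3*z)/18: now 5*z**2*exp(3*z)/12 - 5*z*exp(3*z)/18 + ∫(5*exp(3*z)/18) dz.
Step 3. Evaluate the standard form: now 5*z**2*exp(3*z)/12 - 5*z*exp(3*z)/18 + 5*exp(3*z)/54.
Answer: 5*z**2*exp(3*z)/12 - 5*z*exp(3*z)/18 + 5*exp(3*z)/54.


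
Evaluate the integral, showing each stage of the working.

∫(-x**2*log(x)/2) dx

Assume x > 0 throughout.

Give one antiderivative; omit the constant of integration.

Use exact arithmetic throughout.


Step 1. Integrate ∫(-x**2*log(x)/2) dx by parts with u = log(x), dv = (-x**2/2) dx, so v = -x**3/6 [assuming x > 0]: now -x**3*log(x)/6 + ∫(x**2/6) dx.
Step 2. Evaluate the standard form: now -x**3*log(x)/6 + x**3/18.
Answer: -x**3*log(x)/6 + x**3/18.


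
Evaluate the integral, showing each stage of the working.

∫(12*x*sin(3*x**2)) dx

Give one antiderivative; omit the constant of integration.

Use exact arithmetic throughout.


Step 1. Substitute u = x**2, turning ∫(12*x*sin(3*x**2)) dx into ∫(6*sin(3*u)) du: now ∫(6*sin(3*u)) du.
Step 2. Evaluate the standard form: now -2*cos(3*u).
Step 3. Substitute back u = x**2: now -2*cos(3*x**2).
Answer: -2*cos(3*x**2).


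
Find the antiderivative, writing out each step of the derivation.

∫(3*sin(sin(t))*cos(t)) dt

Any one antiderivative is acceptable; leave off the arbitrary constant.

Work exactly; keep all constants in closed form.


Step 1. Substitute u = sin(t), turning ∫(3*sin(sin(t))*cos(t)) dt into ∫(3*sin(u)) du: now ∫(3*sin(u)) du.
Step 2. Evaluate the standard form: now -3*cos(u).
Step 3. Substitute back u = sin(t): now -3*cos(sin(t)).
Answer: -3*cos(sin(t)).


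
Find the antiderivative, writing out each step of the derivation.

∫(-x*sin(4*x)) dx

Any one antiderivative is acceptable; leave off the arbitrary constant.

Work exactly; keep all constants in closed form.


Step 1. Integrate ∫(-x*sin(4*x)) dx by parts with u = x, dv = (-sin(4*x)) dx, so v = cos(4*x)/4: now x*cos(4*x)/4 + ∫(-cos(4*x)/4) dx.
Step 2. Evaluate the standard form: now x*cos(4*x)/4 - sin(4*x)/16.
Answer: x*cos(4*x)/4 - sin(4*x)/16.


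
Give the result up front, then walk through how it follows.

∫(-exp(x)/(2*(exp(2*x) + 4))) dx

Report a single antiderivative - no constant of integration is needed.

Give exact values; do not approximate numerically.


The answer is -atan(exp(x)/2)/4.
Step 1. Substitute u = exp(x), turning ∫(-exp(x)/(2*(exp(2*x) + 4))) dx into ∫(-1/(2*(u**2 + 4))) du: now ∫(-1/(2*(u**2 + 4))) du.
Step 2. Evaluate the standard form: now -atan(u/2)/4.
Step 3. Substitute back u = exp(x): now -atan(exp(x)/2)/4.
Answer: -atan(exp(x)/2)/4.


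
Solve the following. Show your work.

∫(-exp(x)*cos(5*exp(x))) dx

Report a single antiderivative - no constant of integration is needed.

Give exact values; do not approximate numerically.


Step 1. Substitute u = exp(x), turning ∫(-exp(x)*cos(5*exp(x))) dx into ∫(-cos(5*u)) du: now ∫(-cos(5*u)) du.
Step 2. Evaluate the standard form: now -sin(5*u)/5.
Step 3. Substitute back u = exp(x): now -sin(5*exp(x))/5.
Answer: -sin(5*exp(x))/5.


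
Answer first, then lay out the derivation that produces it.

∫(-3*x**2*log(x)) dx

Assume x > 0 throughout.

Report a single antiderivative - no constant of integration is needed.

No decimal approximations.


The answer is -x**3*log(x) + x**3/3.
Step 1. Integrate ∫(-3*x**2*log(x)) dx by parts with u = log(x), dv = (-3*x**2) dx, so v = -x**3 [assuming x > 0]: now -x**3*log(x) + ∫(x**2) dx.
Step 2. Evaluate the standard form: now -x**3*log(x) + x**3/3.
Answer: -x**3*log(x) + x**3/3.


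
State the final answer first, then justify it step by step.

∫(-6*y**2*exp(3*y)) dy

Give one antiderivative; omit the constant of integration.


The answer is -2*y**2*exp(3*y) + 4*y*exp(3*y)/3 - 4*exp(3*y)/9.
Step 1. Integrate ∫(-6*y**2*exp(3*y)) dy by parts with u = y**2, dv = (-6*exp(3*y)) dy, so v = -2*exp(3*y): now -2*y**2*exp(3*y) + ∫(4*y*exp(3*y)) dy.
Step 2. Integrate ∫(4*y*exp(3*y)) dy by parts with u = y, dv = (4*exp(3*y)) dy, so v = 4*exp(3*y)/3: now -2*y**2*exp(3*y) + 4*y*exp(3*y)/3 + ∫(-4*exp(3*y)/3) dy.
Step 3. Evaluate the standard form: now -2*y**2*exp(3*y) + 4*y*exp(3*y)/3 - 4*exp(3*y)/9.
Answer: -2*y**2*exp(3*y) + 4*y*exp(3*y)/3 - 4*exp(3*y)/9.


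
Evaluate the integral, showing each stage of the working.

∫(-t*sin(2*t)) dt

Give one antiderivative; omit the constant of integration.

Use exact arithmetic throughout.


Step 1. Integrate ∫(-t*sin(2*t)) dt by parts with u = t, dv = (-sin(2*t)) dt, so v = cos(2*t)/2: now t*cos(2*t)/2 + ∫(-cos(2*t)/2) dt.
Step 2. Evaluate the standard form: now t*cos(2*t)/2 - sin(2*t)/4.
Answer: t*cos(2*t)/2 - sin(2*t)/4.


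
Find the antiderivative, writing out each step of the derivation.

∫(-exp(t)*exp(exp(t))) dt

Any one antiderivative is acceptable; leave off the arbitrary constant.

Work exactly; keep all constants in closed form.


Step 1. Substitute u = exp(t), turning ∫(-exp(t)*exp(exp(t))) dt into ∫(-exp(u)) du: now ∫(-exp(u)) du.
Step 2. Evaluate the standard form: now -exp(u).
Step 3. Substitute back u = exp(t): now -exp(exp(t)).
Answer: -exp(exp(t)).


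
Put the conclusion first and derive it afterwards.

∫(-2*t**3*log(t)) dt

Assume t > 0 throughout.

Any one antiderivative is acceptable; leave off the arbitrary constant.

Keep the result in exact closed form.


The answer is -t**4*log(t)/2 + t**4/8.
Step 1. Integrate ∫(-2*t**3*log(t)) dt by parts with u = log(t), dv = (-2*t**3) dt, so v = -t**4/2 [assuming t > 0]: now -t**4*log(t)/2 + ∫(t**3/2) dt.
Step 2. Evaluate the standard form: now -t**4*log(t)/2 + t**4/8.
Answer: -t**4*log(t)/2 + t**4/8.


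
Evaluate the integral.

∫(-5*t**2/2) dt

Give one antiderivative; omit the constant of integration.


Answer: -5*t**3/6.


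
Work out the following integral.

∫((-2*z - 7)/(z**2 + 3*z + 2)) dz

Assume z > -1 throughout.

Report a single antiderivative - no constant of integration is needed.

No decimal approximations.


Answer: -5*log(z + 1) + 3*log(z + 2).


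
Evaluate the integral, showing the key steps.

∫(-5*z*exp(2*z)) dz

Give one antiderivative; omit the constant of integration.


Step 1. Integrate ∫(-5*z*exp(2*z)) dz by parts with u = z, dv = (-5*exp(2*z)) dz, so v = -5*exp(2*z)/2: now -5*z*exp(2*z)/2 + ∫(5*exp(2*z)/2) dz.
Step 2. Evaluate the standard form: now -5*z*exp(2*z)/2 + 5*exp(2*z)/4.
Answer: -5*z*exp(2*z)/2 + 5*exp(2*z)/4.


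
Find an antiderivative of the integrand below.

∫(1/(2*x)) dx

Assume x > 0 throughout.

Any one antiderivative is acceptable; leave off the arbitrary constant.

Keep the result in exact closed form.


Answer: log(x)/2.


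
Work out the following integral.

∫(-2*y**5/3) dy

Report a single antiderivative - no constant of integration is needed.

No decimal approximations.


Answer: -y**6/9.


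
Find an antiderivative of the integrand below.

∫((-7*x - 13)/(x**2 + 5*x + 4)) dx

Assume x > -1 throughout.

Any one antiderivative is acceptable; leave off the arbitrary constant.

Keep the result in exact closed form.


Answer: -2*log(x + 1) - 5*log(x + 4).


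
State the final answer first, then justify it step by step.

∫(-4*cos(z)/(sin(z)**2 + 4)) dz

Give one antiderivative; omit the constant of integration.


The answer is -2*atan(sin(z)/2).
Step 1. Substitute u = sin(z), turning ∫(-4*cos(z)/(sin(z)**2 + 4)) dz into ∫(-4/(u**2 + 4)) du: now ∫(-4/(u**2 + 4)) du.
Step 2. Evaluate the standard form: now -2*atan(u/2).
Step 3. Substitute back u = sin(z): now -2*atan(sin(z)/2).
Answer: -2*atan(sin(z)/2).


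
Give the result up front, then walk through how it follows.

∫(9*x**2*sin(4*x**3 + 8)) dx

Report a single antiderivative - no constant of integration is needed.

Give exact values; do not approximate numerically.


The answer is -3*cos(4*x**3 + 8)/4.
Step 1. Substitute u = x**3 + 2, turning ∫(9*x**2*sin(4*x**3 + 8)) dx into ∫(3*sin(4*u)) du: now ∫(3*sin(4*u)) du.
Step 2. Evaluate the standard form: now -3*cos(4*u)/4.
Step 3. Substitute back u = x**3 + 2: now -3*cos(4*x**3 + 8)/4.
Answer: -3*cos(4*x**3 + 8)/4.


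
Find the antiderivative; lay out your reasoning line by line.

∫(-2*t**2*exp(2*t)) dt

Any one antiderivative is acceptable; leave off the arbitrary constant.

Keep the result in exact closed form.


Step 1. Integrate ∫(-2*t**2*exp(2*t)) dt by parts with u = t**2, dv = (-2*exp(2*t)) dt, so v = -exp(2*t): now -t**2*exp(2*t) + ∫(2*t*exp(2*t)) dt.
Step 2. Integrate ∫(2*t*exp(2*t)) dt by parts with u = t, dv = (2*exp(2*t)) dt, so v = exp(2*t): now -t**2*exp(2*t) + t*exp(2*t) + ∫(-exp(2*t)) dt.
Step 3. Evaluate the standard form: now -t**2*exp(2*t) + t*exp(2*t) - exp(2*t)/2.
Answer: -t**2*exp(2*t) + t*exp(2*t) - exp(2*t)/2.


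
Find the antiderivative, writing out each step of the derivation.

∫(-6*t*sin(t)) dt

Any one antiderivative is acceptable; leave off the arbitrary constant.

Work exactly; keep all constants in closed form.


Step 1. Integrate ∫(-6*t*sin(t)) dt by parts with u = t, dv = (-6*sin(t)) dt, so v = 6*cos(t): now 6*t*cos(t) + ∫(-6*cos(t)) dt.
Step 2. Evaluate the standard form: now 6*t*cos(t) - 6*sin(t).
Answer: 6*t*cos(t) - 6*sin(t).


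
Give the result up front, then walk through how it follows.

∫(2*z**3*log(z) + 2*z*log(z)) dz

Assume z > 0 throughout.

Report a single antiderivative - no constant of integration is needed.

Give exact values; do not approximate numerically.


The answer is z**4*log(z)/2 - z**4/8 + z**2*log(z) - z**2/2.
Step 1. Rewrite: now ∫(2*z*log(z)) dz + ∫(2*z**3*log(z)) dz.
Step 2. Integrate ∫(2*z*log(z)) dz by parts with u = log(z), dv = (2*z) dz, so v = z**2 [assuming z > 0]: now z**2*log(z) + ∫(-z) dz + ∫(2*z**3*log(z)) dz.
Step 3. Evaluate the standard form: now z**2*log(z) - z**2/2 + ∫(2*z**3*log(z)) dz.
Step 4. Integrate ∫(2*z**3*log(z)) dz by parts with u = log(z), dv = (2*z**3) dz, so v = z**4/2 [assuming z > 0]: now z**4*log(z)/2 + z**2*log(z) - z**2/2 + ∫(-z**3/2) dz.
Step 5. Evaluate the standard form: now z**4*log(z)/2 - z**4/8 + z**2*log(z) - z**2/2.
Answer: z**4*log(z)/2 - z**4/8 + z**2*log(z) - z**2/2.


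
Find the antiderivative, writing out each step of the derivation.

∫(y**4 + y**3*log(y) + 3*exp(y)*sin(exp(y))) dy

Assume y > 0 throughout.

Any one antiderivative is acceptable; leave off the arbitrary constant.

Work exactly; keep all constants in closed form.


Step 1. Rewrite: now ∫(y**4) dy + ∫(y**3*log(y)) dy + ∫(3*exp(y)*sin(exp(y))) dy.
Step 2. Substitute u = exp(y), turning ∫(3*exp(y)*sin(exp(y))) dy into ∫(3*sin(u)) du: now ∫(y**4) dy + ∫(y**3*log(y)) dy + ∫(3*sin(u)) du.
Step 3. Evaluate the standard form: now -3*cos(u) + ∫(y**4) dy + ∫(y**3*log(y)) dy.
Step 4. Substitute back u = exp(y): now -3*cos(exp(y)) + ∫(y**4) dy + ∫(y**3*log(y)) dy.
Step 5. Integrate ∫(y**3*log(y)) dy by parts with u = log(y), dv = (y**3) dy, so v = y**4/4 [assuming y > 0]: now y**4*log(y)/4 - 3*cos(exp(y)) + ∫(-y**3/4) dy + ∫(y**4) dy.
Step 6. Evaluate the standard form: now y**4*log(y)/4 - y**4/16 - 3*cos(exp(y)) + ∫(y**4) dy.
Step 7. Evaluate the standard form: now y**5/5 + y**4*log(y)/4 - y**4/16 - 3*cos(exp(y)).
Answer: y**5/5 + y**4*log(y)/4 - y**4/16 - 3*cos(exp(y)).


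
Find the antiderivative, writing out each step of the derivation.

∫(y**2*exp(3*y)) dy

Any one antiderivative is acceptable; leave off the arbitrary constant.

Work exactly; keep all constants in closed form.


Step 1. Integrate ∫(y**2*exp(3*y)) dy by parts with u = y**2, dv = (exp(3*y)) dy, so v = exp(3*y)/3: now y**2*exp(3*y)/3 + ∫(-2*y*exp(3*y)/3) dy.
Step 2. Integrate ∫(-2*y*exp(3*y)/3) dy by parts with u = y, dv = (-2*exp(3*y)/3) dy, so v = -2*exp(3*y)/9: now y**2*exp(3*y)/3 - 2*y*exp(3*y)/9 + ∫(2*exp(3*y)/9) dy.
Step 3. Evaluate the standard form: now y**2*exp(3*y)/3 - 2*y*exp(3*y)/9 + 2*exp(3*y)/27.
Answer: y**2*exp(3*y)/3 - 2*y*exp(3*y)/9 + 2*exp(3*y)/27.


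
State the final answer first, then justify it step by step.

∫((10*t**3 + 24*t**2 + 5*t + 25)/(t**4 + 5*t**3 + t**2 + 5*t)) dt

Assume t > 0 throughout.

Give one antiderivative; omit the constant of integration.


The answer is 5*log(t) + 5*log(t + 5) - atan(t).
Step 1. Decompose ∫((10*t**3 + 24*t**2 + 5*t + 25)/(t**4 + 5*t**3 + t**2 + 5*t)) dt by partial fractions, (10*t**3 + 24*t**2 + 5*t + 25)/(t**4 + 5*t**3 + t**2 + 5*t) = -1/(t**2 + 1) + 5/(t + 5) + 5/t: now ∫(5/t) dt + ∫(5/(t + 5)) dt + ∫(-1/(t**2 + 1)) dt.
Step 2. Evaluate the standard form [assuming t > 0]: now 5*log(t) + ∫(5/(t + 5)) dt + ∫(-1/(t**2 + 1)) dt.
Step 3. Evaluate the standard form [assuming t > -5]: now 5*log(t) + 5*log(t + 5) + ∫(-1/(t**2 + 1)) dt.
Step 4. Evaluate the standard form: now 5*log(t) + 5*log(t + 5) - atan(t).
Answer: 5*log(t) + 5*log(t + 5) - atan(t).


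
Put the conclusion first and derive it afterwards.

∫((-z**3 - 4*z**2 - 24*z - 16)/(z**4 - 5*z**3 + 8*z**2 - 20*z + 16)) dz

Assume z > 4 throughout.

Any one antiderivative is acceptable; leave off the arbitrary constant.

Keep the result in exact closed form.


The answer is -4*log(z - 4) + 3*log(z - 1) + 2*atan(z/2).
Step 1. Decompose ∫((-z**3 - 4*z**2 - 24*z - 16)/(z**4 - 5*z**3 + 8*z**2 - 20*z + 16)) dz by partial fractions, (-z**3 - 4*z**2 - 24*z - 16)/(z**4 - 5*z**3 + 8*z**2 - 20*z + 16) = 4/(z**2 + 4) + 3/(z - 1) - 4/(z - 4): now ∫(-4/(z - 4)) dz + ∫(3/(z - 1)) dz + ∫(4/(z**2 + 4)) dz.
Step 2. Evaluate the standard form [assuming z > 4]: now -4*log(z - 4) + ∫(3/(z - 1)) dz + ∫(4/(z**2 + 4)) dz.
Step 3. Evaluate the standard form [assuming z > 1]: now -4*log(z - 4) + 3*log(z - 1) + ∫(4/(z**2 + 4)) dz.
Step 4. Evaluate the standard form: now -4*log(z - 4) + 3*log(z - 1) + 2*atan(z/2).
Answer: -4*log(z - 4) + 3*log(z - 1) + 2*atan(z/2).


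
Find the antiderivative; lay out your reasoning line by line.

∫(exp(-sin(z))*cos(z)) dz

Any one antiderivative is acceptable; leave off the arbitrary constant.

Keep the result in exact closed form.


Step 1. Substitute u = sin(z), turning ∫(exp(-sin(z))*cos(z)) dz into ∫(exp(-u)) du: now ∫(exp(-u)) du.
Step 2. Evaluate the standard form: now -exp(-u).
Step 3. Substitute back u = sin(z): now -exp(-sin(z)).
Answer: -exp(-sin(z)).


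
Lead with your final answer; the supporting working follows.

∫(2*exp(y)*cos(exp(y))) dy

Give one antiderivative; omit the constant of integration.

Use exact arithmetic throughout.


The answer is 2*sin(exp(y)).
Step 1. Substitute u = exp(y), turning ∫(2*exp(y)*cos(exp(y))) dy into ∫(2*cos(u)) du: now ∫(2*cos(u)) du.
Step 2. Evaluate the standard form: now 2*sin(u).
Step 3. Substitute back u = exp(y): now 2*sin(exp(y)).
Answer: 2*sin(exp(y)).


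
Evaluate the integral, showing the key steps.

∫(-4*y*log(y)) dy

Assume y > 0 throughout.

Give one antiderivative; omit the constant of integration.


Step 1. Integrate ∫(-4*y*log(y)) dy by parts with u = log(y), dv = (-4*y) dy, so v = -2*y**2 [assuming y > 0]: now -2*y**2*log(y) + ∫(2*y) dy.
Step 2. Evaluate the standard form: now -2*y**2*log(y) + y**2.
Answer: -2*y**2*log(y) + y**2.


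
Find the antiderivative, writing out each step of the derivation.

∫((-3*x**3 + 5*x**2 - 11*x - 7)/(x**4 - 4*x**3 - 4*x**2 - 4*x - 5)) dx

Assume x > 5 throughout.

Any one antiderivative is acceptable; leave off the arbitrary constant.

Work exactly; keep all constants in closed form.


Step 1. Decompose ∫((-3*x**3 + 5*x**2 - 11*x - 7)/(x**4 - 4*x**3 - 4*x**2 - 4*x - 5)) dx by partial fractions, (-3*x**3 + 5*x**2 - 11*x - 7)/(x**4 - 4*x**3 - 4*x**2 - 4*x - 5) = 2/(x**2 + 1) - 1/(x + 1) - 2/(x - 5): now ∫(-2/(x - 5)) dx + ∫(-1/(x + 1)) dx + ∫(2/(x**2 + 1)) dx.
Step 2. Evaluate the standard form [assuming x > 5]: now -2*log(x - 5) + ∫(-1/(x + 1)) dx + ∫(2/(x**2 + 1)) dx.
Step 3. Evaluate the standard form [assuming x > -1]: now -2*log(x - 5) - log(x + 1) + ∫(2/(x**2 + 1)) dx.
Step 4. Evaluate the standard form: now -2*log(x - 5) - log(x + 1) + 2*atan(x).
Answer: -2*log(x - 5) - log(x + 1) + 2*atan(x).


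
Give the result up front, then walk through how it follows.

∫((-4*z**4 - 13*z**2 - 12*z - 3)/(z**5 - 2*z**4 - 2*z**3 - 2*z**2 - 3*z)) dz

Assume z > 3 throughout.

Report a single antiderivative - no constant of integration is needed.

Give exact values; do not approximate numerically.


The answer is log(z) - 4*log(z - 3) - log(z + 1) + 3*atan(z).
Step 1. Decompose ∫((-4*z**4 - 13*z**2 - 12*z - 3)/(z**5 - 2*z**4 - 2*z**3 - 2*z**2 - 3*z)) dz by partial fractions, (-4*z**4 - 13*z**2 - 12*z - 3)/(z**5 - 2*z**4 - 2*z**3 - 2*z**2 - 3*z) = 3/(z**2 + 1) - 1/(z + 1) - 4/(z - 3) + 1/z: now ∫(1/z) dz + ∫(-4/(z - 3)) dz + ∫(-1/(z + 1)) dz + ∫(3/(z**2 + 1)) dz.
Step 2. Evaluate the standard form [assuming z > -1]: now -log(z + 1) + ∫(1/z) dz + ∫(-4/(z - 3)) dz + ∫(3/(z**2 + 1)) dz.
Step 3. Evaluate the standard form [assuming z > 3]: now -4*log(z - 3) - log(z + 1) + ∫(1/z) dz + ∫(3/(z**2 + 1)) dz.
Step 4. Evaluate the standard form [assuming z > 0]: now log(z) - 4*log(z - 3) - log(z + 1) + ∫(3/(z**2 + 1)) dz.
Step 5. Evaluate the standard form: now log(z) - 4*log(z - 3) - log(z + 1) + 3*atan(z).
Answer: log(z) - 4*log(z - 3) - log(z + 1) + 3*atan(z).


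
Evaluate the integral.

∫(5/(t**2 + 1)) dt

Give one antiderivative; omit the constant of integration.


Answer: 5*atan(t).


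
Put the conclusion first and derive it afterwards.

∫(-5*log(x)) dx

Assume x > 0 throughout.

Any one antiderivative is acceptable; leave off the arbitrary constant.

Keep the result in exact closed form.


The answer is -5*x*log(x) + 5*x.
Step 1. Integrate ∫(-5*log(x)) dx by parts with u = log(x), dv = (-5) dx, so v = -5*x [assuming x > 0]: now -5*x*log(x) + ∫(5) dx.
Step 2. Evaluate the standard form: now -5*x*log(x) + 5*x.
Answer: -5*x*log(x) + 5*x.


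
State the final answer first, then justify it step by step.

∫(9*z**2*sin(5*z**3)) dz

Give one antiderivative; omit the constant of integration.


The answer is -3*cos(5*z**3)/5.
Step 1. Substitute u = z**3, turning ∫(9*z**2*sin(5*z**3)) dz into ∫(3*sin(5*u)) du: now ∫(3*sin(5*u)) du.
Step 2. Evaluate the standard form: now -3*cos(5*u)/5.
Step 3. Substitute back u = z**3: now -3*cos(5*z**3)/5.
Answer: -3*cos(5*z**3)/5.


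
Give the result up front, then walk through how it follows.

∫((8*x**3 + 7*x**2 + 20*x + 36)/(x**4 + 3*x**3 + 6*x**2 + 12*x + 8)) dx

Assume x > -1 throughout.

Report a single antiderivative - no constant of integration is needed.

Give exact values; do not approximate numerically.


The answer is 3*log(x + 1) + 5*log(x + 2) - 2*atan(x/2).
Step 1. Decompose ∫((8*x**3 + 7*x**2 + 20*x + 36)/(x**4 + 3*x**3 + 6*x**2 + 12*x + 8)) dx by partial fractions, (8*x**3 + 7*x**2 + 20*x + 36)/(x**4 + 3*x**3 + 6*x**2 + 12*x + 8) = -4/(x**2 + 4) + 5/(x + 2) + 3/(x + 1): now ∫(3/(x + 1)) dx + ∫(5/(x + 2)) dx + ∫(-4/(x**2 + 4)) dx.
Step 2. Evaluate the standard form [assuming x > -2]: now 5*log(x + 2) + ∫(3/(x + 1)) dx + ∫(-4/(x**2 + 4)) dx.
Step 3. Evaluate the standard form [assuming x > -1]: now 3*log(x + 1) + 5*log(x + 2) + ∫(-4/(x**2 + 4)) dx.
Step 4. Evaluate the standard form: now 3*log(x + 1) + 5*log(x + 2) - 2*atan(x/2).
Answer: 3*log(x + 1) + 5*log(x + 2) - 2*atan(x/2).


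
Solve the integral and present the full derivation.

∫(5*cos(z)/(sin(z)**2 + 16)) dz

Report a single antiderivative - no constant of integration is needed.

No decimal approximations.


Step 1. Substitute u = sin(z), turning ∫(5*cos(z)/(sin(z)**2 + 16)) dz into ∫(5/(u**2 + 16)) du: now ∫(5/(u**2 + 16)) du.
Step 2. Evaluate the standard form: now 5*atan(u/4)/4.
Step 3. Substitute back u = sin(z): now 5*atan(sin(z)/4)/4.
Answer: 5*atan(sin(z)/4)/4.


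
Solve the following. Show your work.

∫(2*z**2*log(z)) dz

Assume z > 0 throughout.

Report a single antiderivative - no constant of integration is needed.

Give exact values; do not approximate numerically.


Step 1. Integrate ∫(2*z**2*log(z)) dz by parts with u = log(z), dv = (2*z**2) dz, so v = 2*z**3/3 [assuming z > 0]: now 2*z**3*log(z)/3 + ∫(-2*z**2/3) dz.
Step 2. Evaluate the standard form: now 2*z**3*log(z)/3 - 2*z**3/9.
Answer: 2*z**3*log(z)/3 - 2*z**3/9.


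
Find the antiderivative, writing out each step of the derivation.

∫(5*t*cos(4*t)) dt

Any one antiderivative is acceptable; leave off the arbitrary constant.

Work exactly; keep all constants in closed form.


Step 1. Integrate ∫(5*t*cos(4*t)) dt by parts with u = t, dv = (5*cos(4*t)) dt, so v = 5*sin(4*t)/4: now 5*t*sin(4*t)/4 + ∫(-5*sin(4*t)/4) dt.
Step 2. Evaluate the standard form: now 5*t*sin(4*t)/4 + 5*cos(4*t)/16.
Answer: 5*t*sin(4*t)/4 + 5*cos(4*t)/16.


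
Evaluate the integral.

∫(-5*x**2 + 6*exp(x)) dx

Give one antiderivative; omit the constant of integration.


Answer: -5*x**3/3 + 6*exp(x).


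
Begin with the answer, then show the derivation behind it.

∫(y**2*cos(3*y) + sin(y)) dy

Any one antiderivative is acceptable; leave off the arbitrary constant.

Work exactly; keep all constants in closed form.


The answer is y**2*sin(3*y)/3 + 2*y*cos(3*y)/9 - 2*sin(3*y)/27 - cos(y).
Step 1. Rewrite: now ∫(y**2*cos(3*y)) dy + ∫(sin(y)) dy.
Step 2. Evaluate the standard form: now -cos(y) + ∫(y**2*cos(3*y)) dy.
Step 3. Integrate ∫(y**2*cos(3*y)) dy by parts with u = y**2, dv = (cos(3*y)) dy, so v = sin(3*y)/3: now y**2*sin(3*y)/3 - cos(y) + ∫(-2*y*sin(3*y)/3) dy.
Step 4. Integrate ∫(-2*y*sin(3*y)/3) dy by parts with u = y, dv = (-2*sin(3*y)/3) dy, so v = 2*cos(3*y)/9: now y**2*sin(3*y)/3 + 2*y*cos(3*y)/9 - cos(y) + ∫(-2*cos(3*y)/9) dy.
Step 5. Evaluate the standard form: now y**2*sin(3*y)/3 + 2*y*cos(3*y)/9 - 2*sin(3*y)/27 - cos(y).
Answer: y**2*sin(3*y)/3 + 2*y*cos(3*y)/9 - 2*sin(3*y)/27 - cos(y).


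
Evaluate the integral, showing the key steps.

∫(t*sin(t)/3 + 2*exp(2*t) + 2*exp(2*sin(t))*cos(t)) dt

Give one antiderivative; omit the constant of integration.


Step 1. Rewrite: now ∫(t*sin(t)/3) dt + ∫(2*exp(2*sin(t))*cos(t)) dt + ∫(2*exp(2*t)) dt.
Step 2. Evaluate the standard form: now exp(2*t) + ∫(t*sin(t)/3) dt + ∫(2*exp(2*sin(t))*cos(t)) dt.
Step 3. Integrate ∫(t*sin(t)/3) dt by parts with u = t, dv = (sin(t)/3) dt, so v = -cos(t)/3: now -t*cos(t)/3 + exp(2*t) + ∫(2*exp(2*sin(t))*cos(t)) dt + ∫(cos(t)/3) dt.
Step 4. Evaluate the standard form: now -t*cos(t)/3 + exp(2*t) + sin(t)/3 + ∫(2*exp(2*sin(t))*cos(t)) dt.
Step 5. Substitute u = sin(t), turning ∫(2*exp(2*sin(t))*cos(t)) dt into ∫(2*exp(2*u)) du: now -t*cos(t)/3 + exp(2*t) + sin(t)/3 + ∫(2*exp(2*u)) du.
Step 6. Evaluate the standard form: now -t*cos(t)/3 + exp(2*t) + exp(2*u) + sin(t)/3.
Step 7. Substitute back u = sin(t): now -t*cos(t)/3 + exp(2*t) + exp(2*sin(t)) + sin(t)/3.
Answer: -t*cos(t)/3 + exp(2*t) + exp(2*sin(t)) + sin(t)/3.


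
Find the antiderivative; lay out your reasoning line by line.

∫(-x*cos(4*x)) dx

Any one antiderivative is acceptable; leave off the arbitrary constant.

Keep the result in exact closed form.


Step 1. Integrate ∫(-x*cos(4*x)) dx by parts with u = x, dv = (-cos(4*x)) dx, so v = -sin(4*x)/4: now -x*sin(4*x)/4 + ∫(sin(4*x)/4) dx.
Step 2. Evaluate the standard form: now -x*sin(4*x)/4 - cos(4*x)/16.
Answer: -x*sin(4*x)/4 - cos(4*x)/16.


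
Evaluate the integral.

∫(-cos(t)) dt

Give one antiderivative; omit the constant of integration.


Answer: -sin(t).


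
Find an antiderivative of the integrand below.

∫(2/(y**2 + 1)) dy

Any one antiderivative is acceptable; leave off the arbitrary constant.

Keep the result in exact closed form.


Answer: 2*atan(y).


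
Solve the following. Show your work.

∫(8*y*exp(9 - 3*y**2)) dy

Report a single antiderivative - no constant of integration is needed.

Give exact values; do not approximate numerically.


Step 1. Substitute u = y**2 - 3, turning ∫(8*y*exp(9 - 3*y**2)) dy into ∫(4*exp(-3*u)) du: now ∫(4*exp(-3*u)) du.
Step 2. Evaluate the standard form: now -4*exp(-3*u)/3.
Step 3. Substitute back u = y**2 - 3: now -4*exp(9 - 3*y**2)/3.
Answer: -4*exp(9 - 3*y**2)/3.


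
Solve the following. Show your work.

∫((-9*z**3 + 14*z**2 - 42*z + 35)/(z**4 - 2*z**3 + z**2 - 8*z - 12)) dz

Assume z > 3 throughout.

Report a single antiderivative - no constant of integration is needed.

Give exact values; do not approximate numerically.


Step 1. Decompose ∫((-9*z**3 + 14*z**2 - 42*z + 35)/(z**4 - 2*z**3 + z**2 - 8*z - 12)) dz by partial fractions, (-9*z**3 + 14*z**2 - 42*z + 35)/(z**4 - 2*z**3 + z**2 - 8*z - 12) = 3/(z**2 + 4) - 5/(z + 1) - 4/(z - 3): now ∫(-4/(z - 3)) dz + ∫(-5/(z + 1)) dz + ∫(3/(z**2 + 4)) dz.
Step 2. Evaluate the standard form [assuming z > -1]: now -5*log(z + 1) + ∫(-4/(z - 3)) dz + ∫(3/(z**2 + 4)) dz.
Step 3. Evaluate the standard form [assuming z > 3]: now -4*log(z - 3) - 5*log(z + 1) + ∫(3/(z**2 + 4)) dz.
Step 4. Evaluate the standard form: now -4*log(z - 3) - 5*log(z + 1) + 3*atan(z/2)/2.
Answer: -4*log(z - 3) - 5*log(z + 1) + 3*atan(z/2)/2.


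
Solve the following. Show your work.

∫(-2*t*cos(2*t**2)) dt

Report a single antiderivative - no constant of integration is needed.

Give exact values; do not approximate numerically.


Step 1. Substitute u = t**2, turning ∫(-2*t*cos(2*t**2)) dt into ∫(-cos(2*u)) du: now ∫(-cos(2*u)) du.
Step 2. Evaluate the standard form: now -sin(2*u)/2.
Step 3. Substitute back u = t**2: now -sin(2*t**2)/2.
Answer: -sin(2*t**2)/2.


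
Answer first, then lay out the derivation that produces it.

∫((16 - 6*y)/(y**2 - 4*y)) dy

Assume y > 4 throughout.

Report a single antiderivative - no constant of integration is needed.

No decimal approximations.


The answer is -4*log(y) - 2*log(y - 4).
Step 1. Decompose ∫((16 - 6*y)/(y**2 - 4*y)) dy by partial fractions, (16 - 6*y)/(y**2 - 4*y) = -2/(y - 4) - 4/y: now ∫(-4/y) dy + ∫(-2/(y - 4)) dy.
Step 2. Evaluate the standard form [assuming y > 4]: now -2*log(y - 4) + ∫(-4/y) dy.
Step 3. Evaluate the standard form [assuming y > 0]: now -4*log(y) - 2*log(y - 4).
Answer: -4*log(y) - 2*log(y - 4).


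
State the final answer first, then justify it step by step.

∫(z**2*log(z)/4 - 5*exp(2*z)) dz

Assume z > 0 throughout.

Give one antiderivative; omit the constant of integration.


The answer is z**3*log(z)/12 - z**3/36 - 5*exp(2*z)/2.
Step 1. Rewrite: now ∫(z**2*log(z)/4) dz + ∫(-5*exp(2*z)) dz.
Step 2. Integrate ∫(z**2*log(z)/4) dz by parts with u = log(z), dv = (z**2/4) dz, so v = z**3/12 [assuming z > 0]: now z**3*log(z)/12 + ∫(-z**2/12) dz + ∫(-5*exp(2*z)) dz.
Step 3. Evaluate the standard form: now z**3*log(z)/12 - z**3/36 + ∫(-5*exp(2*z)) dz.
Step 4. Evaluate the standard form: now z**3*log(z)/12 - z**3/36 - 5*exp(2*z)/2.
Answer: z**3*log(z)/12 - z**3/36 - 5*exp(2*z)/2.


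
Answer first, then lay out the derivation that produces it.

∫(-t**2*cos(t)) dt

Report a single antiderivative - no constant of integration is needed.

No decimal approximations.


The answer is -t**2*sin(t) - 2*t*cos(t) + 2*sin(t).
Step 1. Integrate ∫(-t**2*cos(t)) dt by parts with u = t**2, dv = (-cos(t)) dt, so v = -sin(t): now -t**2*sin(t) + ∫(2*t*sin(t)) dt.
Step 2. Integrate ∫(2*t*sin(t)) dt by parts with u = t, dv = (2*sin(t)) dt, so v = -2*cos(t): now -t**2*sin(t) - 2*t*cos(t) + ∫(2*cos(t)) dt.
Step 3. Evaluate the standard form: now -t**2*sin(t) - 2*t*cos(t) + 2*sin(t).
Answer: -t**2*sin(t) - 2*t*cos(t) + 2*sin(t).


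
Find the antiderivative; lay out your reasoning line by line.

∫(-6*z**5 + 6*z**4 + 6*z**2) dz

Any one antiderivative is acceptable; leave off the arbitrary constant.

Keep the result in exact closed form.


Step 1. Rewrite: now ∫(6*z**2) dz + ∫(6*z**4) dz + ∫(-6*z**5) dz.
Step 2. Evaluate the standard form: now -z**6 + ∫(6*z**2) dz + ∫(6*z**4) dz.
Step 3. Evaluate the standard form: now -z**6 + 2*z**3 + ∫(6*z**4) dz.
Step 4. Evaluate the standard form: now -z**6 + 6*z**5/5 + 2*z**3.
Answer: -z**6 + 6*z**5/5 + 2*z**3.


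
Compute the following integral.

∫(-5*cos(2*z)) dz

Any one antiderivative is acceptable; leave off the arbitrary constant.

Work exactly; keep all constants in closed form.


Answer: -5*sin(2*z)/2.


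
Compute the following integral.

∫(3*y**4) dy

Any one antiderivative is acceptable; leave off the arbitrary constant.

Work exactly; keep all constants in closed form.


Answer: 3*y**5/5.


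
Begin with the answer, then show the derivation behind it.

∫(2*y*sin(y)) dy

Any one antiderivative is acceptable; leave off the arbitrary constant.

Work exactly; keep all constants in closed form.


The answer is -2*y*cos(y) + 2*sin(y).
Step 1. Integrate ∫(2*y*sin(y)) dy by parts with u = y, dv = (2*sin(y)) dy, so v = -2*cos(y): now -2*y*cos(y) + ∫(2*cos(y)) dy.
Step 2. Evaluate the standard form: now -2*y*cos(y) + 2*sin(y).
Answer: -2*y*cos(y) + 2*sin(y).


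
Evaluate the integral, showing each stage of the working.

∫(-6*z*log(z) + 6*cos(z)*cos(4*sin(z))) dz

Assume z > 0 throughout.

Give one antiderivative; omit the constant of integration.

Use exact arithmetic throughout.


Step 1. Rewrite: now ∫(-6*z*log(z)) dz + ∫(6*cos(z)*cos(4*sin(z))) dz.
Step 2. Integrate ∫(-6*z*log(z)) dz by parts with u = log(z), dv = (-6*z) dz, so v = -3*z**2 [assuming z > 0]: now -3*z**2*log(z) + ∫(3*z) dz + ∫(6*cos(z)*cos(4*sin(z))) dz.
Step 3. Evaluate the standard form: now -3*z**2*log(z) + 3*z**2/2 + ∫(6*cos(z)*cos(4*sin(z))) dz.
Step 4. Substitute u = sin(z), turning ∫(6*cos(z)*cos(4*sin(z))) dz into ∫(6*cos(4*u)) du: now -3*z**2*log(z) + 3*z**2/2 + ∫(6*cos(4*u)) du.
Step 5. Evaluate the standard form: now -3*z**2*log(z) + 3*z**2/2 + 3*sin(4*u)/2.
Step 6. Substitute back u = sin(z): now -3*z**2*log(z) + 3*z**2/2 + 3*sin(4*sin(z))/2.
Answer: -3*z**2*log(z) + 3*z**2/2 + 3*sin(4*sin(z))/2.
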